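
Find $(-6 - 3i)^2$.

(a + bi)^2 = a^2 - b^2 + 2abi
= (-6)^2 - (-3)^2 + 2*(-6)*(-3)i
= 27 + 36i


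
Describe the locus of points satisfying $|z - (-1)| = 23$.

|z - z0| = r describes a circle centered at z0 with radius r
Here z0 = -1 and r = 23
Locus: Circle centered at (-1, 0) with radius 23


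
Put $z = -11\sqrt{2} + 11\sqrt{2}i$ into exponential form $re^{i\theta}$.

r = |z| = sqrt((-11*sqrt(2))^2 + (11*sqrt(2))^2) = sqrt(242 + 242) = sqrt(484) = 22
θ = arctan(b/a) = arctan(15.5563/-15.5563) (quadrant-adjusted) = 135° = 3π/4
z = 22e^(i*3π/4)


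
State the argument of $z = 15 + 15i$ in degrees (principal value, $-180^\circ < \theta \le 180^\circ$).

θ = arctan(b/a) = arctan(15/15) (quadrant-adjusted) = 45°


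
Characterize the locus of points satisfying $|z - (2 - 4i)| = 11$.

|z - z0| = r describes a circle centered at z0 with radius r
Here z0 = 2 - 4i and r = 11
Locus: Circle centered at (2, -4) with radius 11


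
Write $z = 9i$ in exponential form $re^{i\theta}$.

r = |z| = sqrt((0)^2 + (9)^2) = sqrt(0 + 81) = sqrt(81) = 9
a = 0 and b > 0, so z lies on the positive imaginary axis: θ = 90° = π/2
z = 9e^(i*π/2)


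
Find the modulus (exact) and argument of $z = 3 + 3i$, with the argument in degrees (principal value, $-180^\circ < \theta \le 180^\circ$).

|z| = sqrt(3^2 + 3^2) = sqrt(18)
arg(z) = arctan(b/a) = arctan(3/3) (quadrant-adjusted) = 45°


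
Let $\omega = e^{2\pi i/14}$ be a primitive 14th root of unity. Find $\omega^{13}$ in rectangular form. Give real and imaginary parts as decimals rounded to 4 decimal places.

ω^13 = e^(2πi·13/14) = e^(i·13π/7)
= cos(13π/7) + i sin(13π/7)
= 0.9010 - 0.4339i


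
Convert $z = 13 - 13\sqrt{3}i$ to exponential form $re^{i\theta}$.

r = |z| = sqrt((13)^2 + (-13*sqrt(3))^2) = sqrt(169 + 507) = sqrt(676) = 26
θ = arctan(b/a) = arctan(-22.5167/13) (quadrant-adjusted) = -60° = -π/3
z = 26e^(-i*π/3)


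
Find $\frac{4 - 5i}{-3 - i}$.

Multiply numerator and denominator by conjugate (-3 + i):
= (4 - 5i)(-3 + i) / ((-3)^2 + (-1)^2)
= (-7 + 19i) / 10
= -7/10 + (19/10)i


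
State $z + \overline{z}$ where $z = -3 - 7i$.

z + conjugate(z) = (a + bi) + (a - bi) = 2a
= 2 * (-3) = -6


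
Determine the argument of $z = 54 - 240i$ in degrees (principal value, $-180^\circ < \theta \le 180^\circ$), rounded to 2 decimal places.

θ = arctan(b/a) = arctan(-240/54) (quadrant-adjusted) = -77.32°


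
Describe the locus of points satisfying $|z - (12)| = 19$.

|z - z0| = r describes a circle centered at z0 with radius r
Here z0 = 12 and r = 19
Locus: Circle centered at (12, 0) with radius 19


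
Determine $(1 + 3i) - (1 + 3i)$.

(1 - 1) + (3 - 3)i = 0


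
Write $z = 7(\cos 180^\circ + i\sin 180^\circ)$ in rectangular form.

a = r cos θ = 7 * -1 = -7
b = r sin θ = 7 * 0 = 0
z = -7


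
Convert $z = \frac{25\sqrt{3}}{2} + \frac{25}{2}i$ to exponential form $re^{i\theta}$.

r = |z| = sqrt((25*sqrt(3)/2)^2 + (25/2)^2) = sqrt(1875/4 + 625/4) = sqrt(625) = 25
θ = arctan(b/a) = arctan(12.5/21.6506) (quadrant-adjusted) = 30° = π/6
z = 25e^(i*π/6)


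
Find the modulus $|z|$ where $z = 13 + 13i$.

|z| = sqrt(a^2 + b^2) = sqrt(13^2 + 13^2) = sqrt(338) = sqrt(338)


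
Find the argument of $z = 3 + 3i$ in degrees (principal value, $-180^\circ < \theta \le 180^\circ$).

θ = arctan(b/a) = arctan(3/3) (quadrant-adjusted) = 45°


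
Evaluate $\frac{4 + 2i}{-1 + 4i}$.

Multiply numerator and denominator by conjugate (-1 - 4i):
= (4 + 2i)(-1 - 4i) / ((-1)^2 + 4^2)
= (4 - 18i) / 17
= 4/17 - (18/17)i


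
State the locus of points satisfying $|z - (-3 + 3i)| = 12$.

|z - z0| = r describes a circle centered at z0 with radius r
Here z0 = -3 + 3i and r = 12
Locus: Circle centered at (-3, 3) with radius 12


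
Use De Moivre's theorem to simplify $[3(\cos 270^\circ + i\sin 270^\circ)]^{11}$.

By De Moivre: z^n = r^n(cos(nθ) + i sin(nθ))
= 3^11(cos(11*270°) + i sin(11*270°))
= 177147(cos 90° + i sin 90°)
= 177147i


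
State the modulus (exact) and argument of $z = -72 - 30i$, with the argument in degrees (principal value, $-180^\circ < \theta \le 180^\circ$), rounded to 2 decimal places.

|z| = sqrt((-72)^2 + (-30)^2) = 78
arg(z) = arctan(b/a) = arctan(-30/-72) (quadrant-adjusted) = -157.38°


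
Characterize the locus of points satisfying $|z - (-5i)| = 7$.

|z - z0| = r describes a circle centered at z0 with radius r
Here z0 = -5i and r = 7
Locus: Circle centered at (0, -5) with radius 7


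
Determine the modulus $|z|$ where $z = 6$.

|z| = sqrt(a^2 + b^2) = sqrt(6^2 + 0^2) = sqrt(36) = 6


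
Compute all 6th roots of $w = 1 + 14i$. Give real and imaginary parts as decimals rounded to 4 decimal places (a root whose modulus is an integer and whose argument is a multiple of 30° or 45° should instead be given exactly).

|w| = sqrt(197) ≈ 14.035669, arg(w) ≈ 85.914383°
Root modulus = sqrt(197)^(1/6) ≈ 1.553122
Root arguments: θ_k = (arg(w) + 360°k)/6 for k = 0, 1, ..., 5
Compute each root as (root modulus)(cos θ_k + i sin θ_k) using full-precision intermediates, then round to 4 decimal places.
Roots: 1.5049 + 0.3841i, 0.4198 + 1.4953i, -1.0851 + 1.1112i, -1.5049 - 0.3841i, -0.4198 - 1.4953i, 1.0851 - 1.1112i


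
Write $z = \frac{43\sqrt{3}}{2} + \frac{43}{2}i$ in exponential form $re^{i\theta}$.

r = |z| = sqrt((43*sqrt(3)/2)^2 + (43/2)^2) = sqrt(5547/4 + 1849/4) = sqrt(1849) = 43
θ = arctan(b/a) = arctan(21.5/37.2391) (quadrant-adjusted) = 30° = π/6
z = 43e^(i*π/6)


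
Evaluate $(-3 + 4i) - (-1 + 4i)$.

(-3 - (-1)) + (4 - 4)i = -2


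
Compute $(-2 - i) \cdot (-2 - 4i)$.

(a1*a2 - b1*b2) + (a1*b2 + b1*a2)i
= (4 - 4) + (8 + 2)i
= 10i


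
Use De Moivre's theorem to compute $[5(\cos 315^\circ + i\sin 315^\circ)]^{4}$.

By De Moivre: z^n = r^n(cos(nθ) + i sin(nθ))
= 5^4(cos(4*315°) + i sin(4*315°))
= 625(cos 180° + i sin 180°)
= -625


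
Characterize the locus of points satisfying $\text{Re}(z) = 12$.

Re(z) = x where z = x + yi; the equation x = 12 is satisfied by all points with that x-coordinate
Locus: Vertical line x = 12


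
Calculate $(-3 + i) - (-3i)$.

(-3 - 0) + (1 - (-3))i = -3 + 4i


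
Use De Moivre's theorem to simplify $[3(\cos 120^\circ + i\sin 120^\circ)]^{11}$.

By De Moivre: z^n = r^n(cos(nθ) + i sin(nθ))
= 3^11(cos(11*120°) + i sin(11*120°))
= 177147(cos 240° + i sin 240°)
= -177147/2 - (177147*sqrt(3)/2)i


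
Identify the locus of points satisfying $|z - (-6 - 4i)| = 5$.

|z - z0| = r describes a circle centered at z0 with radius r
Here z0 = -6 - 4i and r = 5
Locus: Circle centered at (-6, -4) with radius 5


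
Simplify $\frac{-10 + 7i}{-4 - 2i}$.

Multiply numerator and denominator by conjugate (-4 + 2i):
= (-10 + 7i)(-4 + 2i) / ((-4)^2 + (-2)^2)
= (26 - 48i) / 20
Divide through by 2: (13 - 24i) / 10
= 13/10 - (12/5)i


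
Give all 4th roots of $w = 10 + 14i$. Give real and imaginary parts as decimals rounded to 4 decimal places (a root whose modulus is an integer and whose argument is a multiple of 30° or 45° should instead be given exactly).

|w| = sqrt(296) ≈ 17.204651, arg(w) ≈ 54.462322°
Root modulus = sqrt(296)^(1/4) ≈ 2.036627
Root arguments: θ_k = (arg(w) + 360°k)/4 for k = 0, 1, ..., 3
Compute each root as (root modulus)(cos θ_k + i sin θ_k) using full-precision intermediates, then round to 4 decimal places.
Roots: 1.9794 + 0.4794i, -0.4794 + 1.9794i, -1.9794 - 0.4794i, 0.4794 - 1.9794i


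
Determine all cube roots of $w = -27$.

|w| = 27, arg(w) = 180°
Root modulus = 27^(1/3) = 3
Root arguments: θ_k = (180° + 360°k)/3 for k = 0, 1, ..., 2
Roots: 3/2 + (3*sqrt(3)/2)i, -3, 3/2 - (3*sqrt(3)/2)i


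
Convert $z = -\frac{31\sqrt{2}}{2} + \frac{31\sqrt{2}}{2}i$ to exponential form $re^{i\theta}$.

r = |z| = sqrt((-31*sqrt(2)/2)^2 + (31*sqrt(2)/2)^2) = sqrt(961/2 + 961/2) = sqrt(961) = 31
θ = arctan(b/a) = arctan(21.9203/-21.9203) (quadrant-adjusted) = 135° = 3π/4
z = 31e^(i*3π/4)


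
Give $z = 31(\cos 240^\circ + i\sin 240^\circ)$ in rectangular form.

a = r cos θ = 31 * -1/2 = -31/2
b = r sin θ = 31 * -sqrt(3)/2 = -31*sqrt(3)/2
z = -31/2 - (31*sqrt(3)/2)i


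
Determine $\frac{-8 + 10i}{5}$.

Divisor is real, so divide each part by 5:
= -8/5 + 2i


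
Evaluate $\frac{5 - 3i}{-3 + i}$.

Multiply numerator and denominator by conjugate (-3 - i):
= (5 - 3i)(-3 - i) / ((-3)^2 + 1^2)
= (-18 + 4i) / 10
Divide through by 2: (-9 + 2i) / 5
= -9/5 + (2/5)i


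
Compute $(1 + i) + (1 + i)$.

(1 + 1) + (1 + 1)i = 2 + 2i


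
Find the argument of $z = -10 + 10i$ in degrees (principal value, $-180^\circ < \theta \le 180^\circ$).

θ = arctan(b/a) = arctan(10/-10) (quadrant-adjusted) = 135°


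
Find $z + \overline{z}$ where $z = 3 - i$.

z + conjugate(z) = (a + bi) + (a - bi) = 2a
= 2 * 3 = 6


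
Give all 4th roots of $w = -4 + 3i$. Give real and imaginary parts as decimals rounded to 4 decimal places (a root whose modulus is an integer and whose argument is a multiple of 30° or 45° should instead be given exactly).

|w| = 5, arg(w) ≈ 143.130102°
Root modulus = 5^(1/4) ≈ 1.495349
Root arguments: θ_k = (arg(w) + 360°k)/4 for k = 0, 1, ..., 3
Compute each root as (root modulus)(cos θ_k + i sin θ_k) using full-precision intermediates, then round to 4 decimal places.
Roots: 1.2131 + 0.8743i, -0.8743 + 1.2131i, -1.2131 - 0.8743i, 0.8743 - 1.2131i


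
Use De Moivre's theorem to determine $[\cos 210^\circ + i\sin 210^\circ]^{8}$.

By De Moivre: z^n = r^n(cos(nθ) + i sin(nθ))
= 1^8(cos(8*210°) + i sin(8*210°))
= 1(cos 240° + i sin 240°)
= -1/2 - (sqrt(3)/2)i


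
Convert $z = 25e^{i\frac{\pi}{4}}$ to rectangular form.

a = r cos θ = 25 * sqrt(2)/2 = 25*sqrt(2)/2
b = r sin θ = 25 * sqrt(2)/2 = 25*sqrt(2)/2
z = 25*sqrt(2)/2 + (25*sqrt(2)/2)i


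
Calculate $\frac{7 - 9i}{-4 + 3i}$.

Multiply numerator and denominator by conjugate (-4 - 3i):
= (7 - 9i)(-4 - 3i) / ((-4)^2 + 3^2)
= (-55 + 15i) / 25
Divide through by 5: (-11 + 3i) / 5
= -11/5 + (3/5)i


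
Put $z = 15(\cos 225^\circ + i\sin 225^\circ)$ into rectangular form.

a = r cos θ = 15 * -sqrt(2)/2 = -15*sqrt(2)/2
b = r sin θ = 15 * -sqrt(2)/2 = -15*sqrt(2)/2
z = -15*sqrt(2)/2 - (15*sqrt(2)/2)i


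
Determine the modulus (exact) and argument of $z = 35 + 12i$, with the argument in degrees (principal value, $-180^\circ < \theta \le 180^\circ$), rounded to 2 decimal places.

|z| = sqrt(35^2 + 12^2) = 37
arg(z) = arctan(b/a) = arctan(12/35) (quadrant-adjusted) = 18.92°


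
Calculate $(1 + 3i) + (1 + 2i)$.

(1 + 1) + (3 + 2)i = 2 + 5i


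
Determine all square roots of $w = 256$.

|w| = 256, arg(w) = 0°
Root modulus = 256^(1/2) = 16
Root arguments: θ_k = (0° + 360°k)/2 for k = 0, 1, ..., 1
Roots: 16, -16


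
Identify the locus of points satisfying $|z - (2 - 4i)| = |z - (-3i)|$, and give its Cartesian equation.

|z - z1| = |z - z2| means z is equidistant from z1 and z2,
i.e. the perpendicular bisector of the segment from (2, -4) to (0, -3) (midpoint (1, -7/2)).
With z = x + yi, square both sides:
(x - 2)^2 + (y - (-4))^2 = (x - 0)^2 + (y - (-3))^2
The x^2 and y^2 terms cancel: -4x + 2y = 9 - 20 = -11
Simplify: 4x - 2y = 11
Locus: Perpendicular bisector of the segment from (2, -4) to (0, -3): the line 4x - 2y = 11


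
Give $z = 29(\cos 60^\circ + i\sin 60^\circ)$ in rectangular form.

a = r cos θ = 29 * 1/2 = 29/2
b = r sin θ = 29 * sqrt(3)/2 = 29*sqrt(3)/2
z = 29/2 + (29*sqrt(3)/2)i


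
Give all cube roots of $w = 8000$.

|w| = 8000, arg(w) = 0°
Root modulus = 8000^(1/3) = 20
Root arguments: θ_k = (0° + 360°k)/3 for k = 0, 1, ..., 2
Roots: 20, -10 + 10*sqrt(3)i, -10 - 10*sqrt(3)i


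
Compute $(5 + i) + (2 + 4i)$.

(5 + 2) + (1 + 4)i = 7 + 5i


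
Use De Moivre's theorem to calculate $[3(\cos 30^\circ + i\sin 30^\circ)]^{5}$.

By De Moivre: z^n = r^n(cos(nθ) + i sin(nθ))
= 3^5(cos(5*30°) + i sin(5*30°))
= 243(cos 150° + i sin 150°)
= -243*sqrt(3)/2 + (243/2)i


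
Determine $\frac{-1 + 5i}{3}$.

Divisor is real, so divide each part by 3:
= -1/3 + (5/3)i


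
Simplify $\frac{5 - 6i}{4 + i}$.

Multiply numerator and denominator by conjugate (4 - i):
= (5 - 6i)(4 - i) / (4^2 + 1^2)
= (14 - 29i) / 17
= 14/17 - (29/17)i


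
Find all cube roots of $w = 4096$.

|w| = 4096, arg(w) = 0°
Root modulus = 4096^(1/3) = 16
Root arguments: θ_k = (0° + 360°k)/3 for k = 0, 1, ..., 2
Roots: 16, -8 + 8*sqrt(3)i, -8 - 8*sqrt(3)i


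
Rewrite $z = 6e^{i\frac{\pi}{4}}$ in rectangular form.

a = r cos θ = 6 * sqrt(2)/2 = 3*sqrt(2)
b = r sin θ = 6 * sqrt(2)/2 = 3*sqrt(2)
z = 3*sqrt(2) + 3*sqrt(2)i


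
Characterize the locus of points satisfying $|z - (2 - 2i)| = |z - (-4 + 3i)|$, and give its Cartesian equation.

|z - z1| = |z - z2| means z is equidistant from z1 and z2,
i.e. the perpendicular bisector of the segment from (2, -2) to (-4, 3) (midpoint (-1, 1/2)).
With z = x + yi, square both sides:
(x - 2)^2 + (y - (-2))^2 = (x - (-4))^2 + (y - 3)^2
The x^2 and y^2 terms cancel: -12x + 10y = 25 - 8 = 17
Simplify: 12x - 10y = -17
Locus: Perpendicular bisector of the segment from (2, -2) to (-4, 3): the line 12x - 10y = -17


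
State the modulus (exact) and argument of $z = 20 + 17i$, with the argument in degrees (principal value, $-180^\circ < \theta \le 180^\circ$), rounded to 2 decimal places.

|z| = sqrt(20^2 + 17^2) = sqrt(689)
arg(z) = arctan(b/a) = arctan(17/20) (quadrant-adjusted) = 40.36°


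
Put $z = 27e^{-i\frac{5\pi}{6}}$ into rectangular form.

a = r cos θ = 27 * -sqrt(3)/2 = -27*sqrt(3)/2
b = r sin θ = 27 * -1/2 = -27/2
z = -27*sqrt(3)/2 - (27/2)i


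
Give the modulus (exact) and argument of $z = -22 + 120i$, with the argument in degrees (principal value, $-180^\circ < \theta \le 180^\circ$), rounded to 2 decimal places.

|z| = sqrt((-22)^2 + 120^2) = 122
arg(z) = arctan(b/a) = arctan(120/-22) (quadrant-adjusted) = 100.39°


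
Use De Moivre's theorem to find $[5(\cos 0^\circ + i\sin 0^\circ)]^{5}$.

By De Moivre: z^n = r^n(cos(nθ) + i sin(nθ))
= 5^5(cos(5*0°) + i sin(5*0°))
= 3125(cos 0° + i sin 0°)
= 3125


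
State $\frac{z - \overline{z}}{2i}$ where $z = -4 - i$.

z - conjugate(z) = 2bi
(z - conjugate(z))/(2i) = 2bi/(2i) = b = -1


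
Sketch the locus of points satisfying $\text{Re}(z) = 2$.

Re(z) = x where z = x + yi; the equation x = 2 is satisfied by all points with that x-coordinate
Locus: Vertical line x = 2


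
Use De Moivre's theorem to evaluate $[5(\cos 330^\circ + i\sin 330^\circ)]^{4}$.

By De Moivre: z^n = r^n(cos(nθ) + i sin(nθ))
= 5^4(cos(4*330°) + i sin(4*330°))
= 625(cos 240° + i sin 240°)
= -625/2 - (625*sqrt(3)/2)i


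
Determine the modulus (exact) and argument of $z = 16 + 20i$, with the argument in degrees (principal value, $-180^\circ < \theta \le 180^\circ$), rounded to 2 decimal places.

|z| = sqrt(16^2 + 20^2) = sqrt(656)
arg(z) = arctan(b/a) = arctan(20/16) (quadrant-adjusted) = 51.34°


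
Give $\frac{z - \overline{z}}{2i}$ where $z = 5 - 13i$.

z - conjugate(z) = 2bi
(z - conjugate(z))/(2i) = 2bi/(2i) = b = -13


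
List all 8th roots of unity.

ω_k = e^(2πik/8) = cos(2πk/8) + i sin(2πk/8) for k = 0, 1, ..., 7
Roots: 1, sqrt(2)/2 + (sqrt(2)/2)i, i, -sqrt(2)/2 + (sqrt(2)/2)i, -1, -sqrt(2)/2 - (sqrt(2)/2)i, -i, sqrt(2)/2 - (sqrt(2)/2)i


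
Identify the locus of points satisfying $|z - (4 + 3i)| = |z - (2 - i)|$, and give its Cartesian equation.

|z - z1| = |z - z2| means z is equidistant from z1 and z2,
i.e. the perpendicular bisector of the segment from (4, 3) to (2, -1) (midpoint (3, 1)).
With z = x + yi, square both sides:
(x - 4)^2 + (y - 3)^2 = (x - 2)^2 + (y - (-1))^2
The x^2 and y^2 terms cancel: -4x + (-8)y = 5 - 25 = -20
Simplify: x + 2y = 5
Locus: Perpendicular bisector of the segment from (4, 3) to (2, -1): the line x + 2y = 5


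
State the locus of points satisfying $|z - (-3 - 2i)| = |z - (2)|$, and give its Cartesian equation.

|z - z1| = |z - z2| means z is equidistant from z1 and z2,
i.e. the perpendicular bisector of the segment from (-3, -2) to (2, 0) (midpoint (-1/2, -1)).
With z = x + yi, square both sides:
(x - (-3))^2 + (y - (-2))^2 = (x - 2)^2 + (y - 0)^2
The x^2 and y^2 terms cancel: 10x + 4y = 4 - 13 = -9
Simplify: 10x + 4y = -9
Locus: Perpendicular bisector of the segment from (-3, -2) to (2, 0): the line 10x + 4y = -9


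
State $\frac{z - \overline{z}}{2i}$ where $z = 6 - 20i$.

z - conjugate(z) = 2bi
(z - conjugate(z))/(2i) = 2bi/(2i) = b = -20


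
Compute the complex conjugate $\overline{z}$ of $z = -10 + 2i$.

If z = a + bi, then conjugate(z) = a - bi
conjugate(-10 + 2i) = -10 - 2i


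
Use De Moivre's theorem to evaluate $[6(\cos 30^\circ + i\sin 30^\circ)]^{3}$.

By De Moivre: z^n = r^n(cos(nθ) + i sin(nθ))
= 6^3(cos(3*30°) + i sin(3*30°))
= 216(cos 90° + i sin 90°)
= 216i


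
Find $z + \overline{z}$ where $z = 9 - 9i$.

z + conjugate(z) = (a + bi) + (a - bi) = 2a
= 2 * 9 = 18


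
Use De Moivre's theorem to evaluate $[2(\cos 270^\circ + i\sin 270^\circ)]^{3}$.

By De Moivre: z^n = r^n(cos(nθ) + i sin(nθ))
= 2^3(cos(3*270°) + i sin(3*270°))
= 8(cos 90° + i sin 90°)
= 8i


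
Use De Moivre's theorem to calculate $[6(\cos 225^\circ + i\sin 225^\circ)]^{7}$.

By De Moivre: z^n = r^n(cos(nθ) + i sin(nθ))
= 6^7(cos(7*225°) + i sin(7*225°))
= 279936(cos 135° + i sin 135°)
= -139968*sqrt(2) + 139968*sqrt(2)i


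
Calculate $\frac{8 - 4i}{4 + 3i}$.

Multiply numerator and denominator by conjugate (4 - 3i):
= (8 - 4i)(4 - 3i) / (4^2 + 3^2)
= (20 - 40i) / 25
Divide through by 5: (4 - 8i) / 5
= 4/5 - (8/5)i


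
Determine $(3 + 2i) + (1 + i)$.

(3 + 1) + (2 + 1)i = 4 + 3i


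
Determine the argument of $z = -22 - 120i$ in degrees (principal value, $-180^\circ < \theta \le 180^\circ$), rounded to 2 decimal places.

θ = arctan(b/a) = arctan(-120/-22) (quadrant-adjusted) = -100.39°


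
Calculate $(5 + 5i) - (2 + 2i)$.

(5 - 2) + (5 - 2)i = 3 + 3i


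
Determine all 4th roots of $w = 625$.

|w| = 625, arg(w) = 0°
Root modulus = 625^(1/4) = 5
Root arguments: θ_k = (0° + 360°k)/4 for k = 0, 1, ..., 3
Roots: 5, 5i, -5, -5i


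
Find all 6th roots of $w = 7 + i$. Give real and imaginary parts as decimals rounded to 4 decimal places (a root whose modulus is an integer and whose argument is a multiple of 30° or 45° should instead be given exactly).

|w| = sqrt(50) ≈ 7.071068, arg(w) ≈ 8.130102°
Root modulus = sqrt(50)^(1/6) ≈ 1.385418
Root arguments: θ_k = (arg(w) + 360°k)/6 for k = 0, 1, ..., 5
Compute each root as (root modulus)(cos θ_k + i sin θ_k) using full-precision intermediates, then round to 4 decimal places.
Roots: 1.3850 + 0.0328i, 0.6641 + 1.2159i, -0.7209 + 1.1831i, -1.3850 - 0.0328i, -0.6641 - 1.2159i, 0.7209 - 1.1831i


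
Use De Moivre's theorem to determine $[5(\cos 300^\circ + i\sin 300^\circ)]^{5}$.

By De Moivre: z^n = r^n(cos(nθ) + i sin(nθ))
= 5^5(cos(5*300°) + i sin(5*300°))
= 3125(cos 60° + i sin 60°)
= 3125/2 + (3125*sqrt(3)/2)i


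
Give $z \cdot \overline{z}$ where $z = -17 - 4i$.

z * conjugate(z) = |z|^2 = a^2 + b^2
= (-17)^2 + (-4)^2 = 305


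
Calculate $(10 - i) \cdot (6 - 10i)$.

(a1*a2 - b1*b2) + (a1*b2 + b1*a2)i
= (60 - 10) + (-100 + (-6))i
= 50 - 106i


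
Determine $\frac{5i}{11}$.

Divisor is real, so divide each part by 11:
= 0 + (5/11)i


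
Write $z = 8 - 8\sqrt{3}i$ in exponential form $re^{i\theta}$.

r = |z| = sqrt((8)^2 + (-8*sqrt(3))^2) = sqrt(64 + 192) = sqrt(256) = 16
θ = arctan(b/a) = arctan(-13.8564/8) (quadrant-adjusted) = -60° = -π/3
z = 16e^(-i*π/3)


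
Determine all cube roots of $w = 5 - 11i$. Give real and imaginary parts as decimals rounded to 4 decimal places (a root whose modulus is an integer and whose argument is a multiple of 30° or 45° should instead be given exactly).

|w| = sqrt(146) ≈ 12.083046, arg(w) ≈ 294.443955°
Root modulus = sqrt(146)^(1/3) ≈ 2.294698
Root arguments: θ_k = (arg(w) + 360°k)/3 for k = 0, 1, ..., 2
Compute each root as (root modulus)(cos θ_k + i sin θ_k) using full-precision intermediates, then round to 4 decimal places.
Roots: -0.3252 + 2.2715i, -1.8046 - 1.4174i, 2.1298 - 0.8541i


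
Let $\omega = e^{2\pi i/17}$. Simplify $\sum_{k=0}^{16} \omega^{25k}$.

Let ζ = ω^25 = e^(2πi·25/17). Since 17 ∤ 25, ζ ≠ 1.
Sum = Σ_{k=0}^{16} ζ^k = (ζ^17 - 1)/(ζ - 1) = (ω^{25·17} - 1)/(ζ - 1) = (1 - 1)/(ζ - 1) = 0


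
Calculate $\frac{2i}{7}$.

Divisor is real, so divide each part by 7:
= 0 + (2/7)i


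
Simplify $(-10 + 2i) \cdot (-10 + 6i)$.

(a1*a2 - b1*b2) + (a1*b2 + b1*a2)i
= (100 - 12) + (-60 + (-20))i
= 88 - 80i


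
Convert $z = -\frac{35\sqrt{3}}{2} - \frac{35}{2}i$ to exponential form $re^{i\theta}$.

r = |z| = sqrt((-35*sqrt(3)/2)^2 + (-35/2)^2) = sqrt(3675/4 + 1225/4) = sqrt(1225) = 35
θ = arctan(b/a) = arctan(-17.5/-30.3109) (quadrant-adjusted) = 210° = 7π/6
z = 35e^(i*7π/6)


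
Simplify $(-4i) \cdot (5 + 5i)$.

(a1*a2 - b1*b2) + (a1*b2 + b1*a2)i
= (0 - (-20)) + (0 + (-20))i
= 20 - 20i


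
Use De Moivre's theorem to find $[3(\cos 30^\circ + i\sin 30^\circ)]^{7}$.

By De Moivre: z^n = r^n(cos(nθ) + i sin(nθ))
= 3^7(cos(7*30°) + i sin(7*30°))
= 2187(cos 210° + i sin 210°)
= -2187*sqrt(3)/2 - (2187/2)i


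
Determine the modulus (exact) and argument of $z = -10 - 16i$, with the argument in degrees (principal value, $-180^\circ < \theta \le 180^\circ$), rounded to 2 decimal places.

|z| = sqrt((-10)^2 + (-16)^2) = sqrt(356)
arg(z) = arctan(b/a) = arctan(-16/-10) (quadrant-adjusted) = -122.01°


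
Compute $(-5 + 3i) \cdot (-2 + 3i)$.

(a1*a2 - b1*b2) + (a1*b2 + b1*a2)i
= (10 - 9) + (-15 + (-6))i
= 1 - 21i


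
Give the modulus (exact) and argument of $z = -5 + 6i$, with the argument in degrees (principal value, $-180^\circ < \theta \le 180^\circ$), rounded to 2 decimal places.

|z| = sqrt((-5)^2 + 6^2) = sqrt(61)
arg(z) = arctan(b/a) = arctan(6/-5) (quadrant-adjusted) = 129.81°


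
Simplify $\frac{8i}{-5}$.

Divisor is real, so divide each part by -5:
= 0 - (8/5)i


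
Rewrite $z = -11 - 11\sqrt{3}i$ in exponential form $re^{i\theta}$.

r = |z| = sqrt((-11)^2 + (-11*sqrt(3))^2) = sqrt(121 + 363) = sqrt(484) = 22
θ = arctan(b/a) = arctan(-19.0526/-11) (quadrant-adjusted) = -120° = -2π/3
z = 22e^(-i*2π/3)


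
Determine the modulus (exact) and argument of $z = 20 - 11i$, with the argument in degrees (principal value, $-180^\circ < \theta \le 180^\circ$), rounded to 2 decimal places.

|z| = sqrt(20^2 + (-11)^2) = sqrt(521)
arg(z) = arctan(b/a) = arctan(-11/20) (quadrant-adjusted) = -28.81°


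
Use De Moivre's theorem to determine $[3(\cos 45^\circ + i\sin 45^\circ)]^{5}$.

By De Moivre: z^n = r^n(cos(nθ) + i sin(nθ))
= 3^5(cos(5*45°) + i sin(5*45°))
= 243(cos 225° + i sin 225°)
= -243*sqrt(2)/2 - (243*sqrt(2)/2)i


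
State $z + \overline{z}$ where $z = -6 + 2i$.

z + conjugate(z) = (a + bi) + (a - bi) = 2a
= 2 * (-6) = -12


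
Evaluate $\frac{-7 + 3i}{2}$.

Divisor is real, so divide each part by 2:
= -7/2 + (3/2)i


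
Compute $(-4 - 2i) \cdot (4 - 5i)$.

(a1*a2 - b1*b2) + (a1*b2 + b1*a2)i
= (-16 - 10) + (20 + (-8))i
= -26 + 12i


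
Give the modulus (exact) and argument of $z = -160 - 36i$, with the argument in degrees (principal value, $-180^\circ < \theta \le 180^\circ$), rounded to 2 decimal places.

|z| = sqrt((-160)^2 + (-36)^2) = 164
arg(z) = arctan(b/a) = arctan(-36/-160) (quadrant-adjusted) = -167.32°


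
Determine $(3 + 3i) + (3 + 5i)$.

(3 + 3) + (3 + 5)i = 6 + 8i


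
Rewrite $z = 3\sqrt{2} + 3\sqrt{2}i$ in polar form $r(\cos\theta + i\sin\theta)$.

r = |z| = sqrt(a^2 + b^2) = sqrt((3*sqrt(2))^2 + (3*sqrt(2))^2) = sqrt(18 + 18) = sqrt(36) = 6
θ = arctan(b/a) = arctan(4.2426/4.2426) (quadrant-adjusted) = 45°
z = 6(cos 45° + i sin 45°)


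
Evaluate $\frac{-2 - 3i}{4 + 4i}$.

Multiply numerator and denominator by conjugate (4 - 4i):
= (-2 - 3i)(4 - 4i) / (4^2 + 4^2)
= (-20 - 4i) / 32
Divide through by 4: (-5 - i) / 8
= -5/8 - (1/8)i


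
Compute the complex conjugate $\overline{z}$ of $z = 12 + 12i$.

If z = a + bi, then conjugate(z) = a - bi
conjugate(12 + 12i) = 12 - 12i


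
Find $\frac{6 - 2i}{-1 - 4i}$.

Multiply numerator and denominator by conjugate (-1 + 4i):
= (6 - 2i)(-1 + 4i) / ((-1)^2 + (-4)^2)
= (2 + 26i) / 17
= 2/17 + (26/17)i


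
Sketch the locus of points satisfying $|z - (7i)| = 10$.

|z - z0| = r describes a circle centered at z0 with radius r
Here z0 = 7i and r = 10
Locus: Circle centered at (0, 7) with radius 10


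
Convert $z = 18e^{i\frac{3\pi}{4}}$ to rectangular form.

a = r cos θ = 18 * -sqrt(2)/2 = -9*sqrt(2)
b = r sin θ = 18 * sqrt(2)/2 = 9*sqrt(2)
z = -9*sqrt(2) + 9*sqrt(2)i


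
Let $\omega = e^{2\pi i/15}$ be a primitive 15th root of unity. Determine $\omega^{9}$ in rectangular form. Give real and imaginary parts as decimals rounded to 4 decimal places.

ω^9 = e^(2πi·9/15) = e^(i·6π/5)
= cos(6π/5) + i sin(6π/5)
= -0.8090 - 0.5878i


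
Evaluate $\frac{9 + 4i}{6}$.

Divisor is real, so divide each part by 6:
= 3/2 + (2/3)i


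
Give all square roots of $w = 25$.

|w| = 25, arg(w) = 0°
Root modulus = 25^(1/2) = 5
Root arguments: θ_k = (0° + 360°k)/2 for k = 0, 1, ..., 1
Roots: 5, -5


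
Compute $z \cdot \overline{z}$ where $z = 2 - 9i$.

z * conjugate(z) = |z|^2 = a^2 + b^2
= 2^2 + (-9)^2 = 85


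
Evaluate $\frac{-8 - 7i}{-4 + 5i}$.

Multiply numerator and denominator by conjugate (-4 - 5i):
= (-8 - 7i)(-4 - 5i) / ((-4)^2 + 5^2)
= (-3 + 68i) / 41
= -3/41 + (68/41)i


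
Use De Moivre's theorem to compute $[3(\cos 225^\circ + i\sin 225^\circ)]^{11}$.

By De Moivre: z^n = r^n(cos(nθ) + i sin(nθ))
= 3^11(cos(11*225°) + i sin(11*225°))
= 177147(cos 315° + i sin 315°)
= 177147*sqrt(2)/2 - (177147*sqrt(2)/2)i


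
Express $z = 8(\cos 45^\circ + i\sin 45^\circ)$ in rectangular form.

a = r cos θ = 8 * sqrt(2)/2 = 4*sqrt(2)
b = r sin θ = 8 * sqrt(2)/2 = 4*sqrt(2)
z = 4*sqrt(2) + 4*sqrt(2)i


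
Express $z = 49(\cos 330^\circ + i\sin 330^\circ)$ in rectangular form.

a = r cos θ = 49 * sqrt(3)/2 = 49*sqrt(3)/2
b = r sin θ = 49 * -1/2 = -49/2
z = 49*sqrt(3)/2 - (49/2)i


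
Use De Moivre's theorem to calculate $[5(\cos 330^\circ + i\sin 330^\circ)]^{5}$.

By De Moivre: z^n = r^n(cos(nθ) + i sin(nθ))
= 5^5(cos(5*330°) + i sin(5*330°))
= 3125(cos 210° + i sin 210°)
= -3125*sqrt(3)/2 - (3125/2)i


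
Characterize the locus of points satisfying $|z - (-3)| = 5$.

|z - z0| = r describes a circle centered at z0 with radius r
Here z0 = -3 and r = 5
Locus: Circle centered at (-3, 0) with radius 5


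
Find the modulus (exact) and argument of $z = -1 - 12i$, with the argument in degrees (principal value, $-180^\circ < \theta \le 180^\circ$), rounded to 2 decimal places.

|z| = sqrt((-1)^2 + (-12)^2) = sqrt(145)
arg(z) = arctan(b/a) = arctan(-12/-1) (quadrant-adjusted) = -94.76°


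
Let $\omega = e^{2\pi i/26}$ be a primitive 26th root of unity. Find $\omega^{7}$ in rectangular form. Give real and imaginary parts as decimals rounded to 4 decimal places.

ω^7 = e^(2πi·7/26) = e^(i·7π/13)
= cos(7π/13) + i sin(7π/13)
= -0.1205 + 0.9927i


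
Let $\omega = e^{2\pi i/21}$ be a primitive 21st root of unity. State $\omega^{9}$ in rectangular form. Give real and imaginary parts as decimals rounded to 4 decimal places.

ω^9 = e^(2πi·9/21) = e^(i·6π/7)
= cos(6π/7) + i sin(6π/7)
= -0.9010 + 0.4339i


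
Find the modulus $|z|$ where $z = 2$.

|z| = sqrt(a^2 + b^2) = sqrt(2^2 + 0^2) = sqrt(4) = 2


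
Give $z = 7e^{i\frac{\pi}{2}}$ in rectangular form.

a = r cos θ = 7 * 0 = 0
b = r sin θ = 7 * 1 = 7
z = 7i


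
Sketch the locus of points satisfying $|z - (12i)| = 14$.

|z - z0| = r describes a circle centered at z0 with radius r
Here z0 = 12i and r = 14
Locus: Circle centered at (0, 12) with radius 14


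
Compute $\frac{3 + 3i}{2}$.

Divisor is real, so divide each part by 2:
= 3/2 + (3/2)i


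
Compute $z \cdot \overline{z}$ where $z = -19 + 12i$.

z * conjugate(z) = |z|^2 = a^2 + b^2
= (-19)^2 + 12^2 = 505


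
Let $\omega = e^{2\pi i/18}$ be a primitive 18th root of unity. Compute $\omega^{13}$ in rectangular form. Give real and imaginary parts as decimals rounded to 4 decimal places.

ω^13 = e^(2πi·13/18) = e^(i·13π/9)
= cos(13π/9) + i sin(13π/9)
= -0.1736 - 0.9848i


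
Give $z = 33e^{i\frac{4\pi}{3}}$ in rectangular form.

a = r cos θ = 33 * -1/2 = -33/2
b = r sin θ = 33 * -sqrt(3)/2 = -33*sqrt(3)/2
z = -33/2 - (33*sqrt(3)/2)i


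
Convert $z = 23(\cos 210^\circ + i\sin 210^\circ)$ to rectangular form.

a = r cos θ = 23 * -sqrt(3)/2 = -23*sqrt(3)/2
b = r sin θ = 23 * -1/2 = -23/2
z = -23*sqrt(3)/2 - (23/2)i


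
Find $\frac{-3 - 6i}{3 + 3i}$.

Multiply numerator and denominator by conjugate (3 - 3i):
= (-3 - 6i)(3 - 3i) / (3^2 + 3^2)
= (-27 - 9i) / 18
Divide through by 9: (-3 - i) / 2
= -3/2 - (1/2)i


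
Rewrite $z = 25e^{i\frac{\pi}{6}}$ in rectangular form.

a = r cos θ = 25 * sqrt(3)/2 = 25*sqrt(3)/2
b = r sin θ = 25 * 1/2 = 25/2
z = 25*sqrt(3)/2 + (25/2)i


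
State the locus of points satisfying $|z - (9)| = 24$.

|z - z0| = r describes a circle centered at z0 with radius r
Here z0 = 9 and r = 24
Locus: Circle centered at (9, 0) with radius 24


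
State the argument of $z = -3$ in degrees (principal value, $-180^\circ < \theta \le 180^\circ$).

b = 0 and a < 0, so z lies on the negative real axis: θ = 180°


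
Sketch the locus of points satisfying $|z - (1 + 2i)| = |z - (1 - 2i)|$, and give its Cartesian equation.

|z - z1| = |z - z2| means z is equidistant from z1 and z2,
i.e. the perpendicular bisector of the segment from (1, 2) to (1, -2) (midpoint (1, 0)).
With z = x + yi, square both sides:
(x - 1)^2 + (y - 2)^2 = (x - 1)^2 + (y - (-2))^2
The x^2 and y^2 terms cancel: 0x + (-8)y = 5 - 5 = 0
Simplify: y = 0
Locus: Perpendicular bisector of the segment from (1, 2) to (1, -2): the line y = 0


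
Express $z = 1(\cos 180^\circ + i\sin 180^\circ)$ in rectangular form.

a = r cos θ = 1 * -1 = -1
b = r sin θ = 1 * 0 = 0
z = -1


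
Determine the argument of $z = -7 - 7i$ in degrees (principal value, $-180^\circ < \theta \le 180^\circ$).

θ = arctan(b/a) = arctan(-7/-7) (quadrant-adjusted) = -135°


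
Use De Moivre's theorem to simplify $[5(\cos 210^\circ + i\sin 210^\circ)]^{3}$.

By De Moivre: z^n = r^n(cos(nθ) + i sin(nθ))
= 5^3(cos(3*210°) + i sin(3*210°))
= 125(cos 270° + i sin 270°)
= -125i


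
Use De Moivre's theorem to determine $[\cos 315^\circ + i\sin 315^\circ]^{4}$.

By De Moivre: z^n = r^n(cos(nθ) + i sin(nθ))
= 1^4(cos(4*315°) + i sin(4*315°))
= 1(cos 180° + i sin 180°)
= -1


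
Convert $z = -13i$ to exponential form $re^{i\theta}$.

r = |z| = sqrt((0)^2 + (-13)^2) = sqrt(0 + 169) = sqrt(169) = 13
a = 0 and b < 0, so z lies on the negative imaginary axis: θ = -90° = -π/2
z = 13e^(-i*π/2)


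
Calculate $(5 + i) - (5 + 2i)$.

(5 - 5) + (1 - 2)i = -i


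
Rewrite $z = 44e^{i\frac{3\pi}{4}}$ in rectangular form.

a = r cos θ = 44 * -sqrt(2)/2 = -22*sqrt(2)
b = r sin θ = 44 * sqrt(2)/2 = 22*sqrt(2)
z = -22*sqrt(2) + 22*sqrt(2)i


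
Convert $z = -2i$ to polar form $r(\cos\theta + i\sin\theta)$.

r = |z| = sqrt(a^2 + b^2) = sqrt((0)^2 + (-2)^2) = sqrt(0 + 4) = sqrt(4) = 2
a = 0 and b < 0, so z lies on the negative imaginary axis: θ = 270°
z = 2(cos 270° + i sin 270°)


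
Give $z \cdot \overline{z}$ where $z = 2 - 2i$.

z * conjugate(z) = |z|^2 = a^2 + b^2
= 2^2 + (-2)^2 = 8


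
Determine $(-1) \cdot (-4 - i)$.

(a1*a2 - b1*b2) + (a1*b2 + b1*a2)i
= (4 - 0) + (1 + 0)i
= 4 + i


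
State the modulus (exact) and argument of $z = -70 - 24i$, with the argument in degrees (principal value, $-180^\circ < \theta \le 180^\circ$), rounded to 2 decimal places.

|z| = sqrt((-70)^2 + (-24)^2) = 74
arg(z) = arctan(b/a) = arctan(-24/-70) (quadrant-adjusted) = -161.08°


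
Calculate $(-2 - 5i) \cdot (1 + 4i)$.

(a1*a2 - b1*b2) + (a1*b2 + b1*a2)i
= (-2 - (-20)) + (-8 + (-5))i
= 18 - 13i


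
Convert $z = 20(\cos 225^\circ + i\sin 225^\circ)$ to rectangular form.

a = r cos θ = 20 * -sqrt(2)/2 = -10*sqrt(2)
b = r sin θ = 20 * -sqrt(2)/2 = -10*sqrt(2)
z = -10*sqrt(2) - 10*sqrt(2)i


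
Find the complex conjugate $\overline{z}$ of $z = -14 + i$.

If z = a + bi, then conjugate(z) = a - bi
conjugate(-14 + i) = -14 - i


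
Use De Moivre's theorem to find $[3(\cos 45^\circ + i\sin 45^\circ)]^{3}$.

By De Moivre: z^n = r^n(cos(nθ) + i sin(nθ))
= 3^3(cos(3*45°) + i sin(3*45°))
= 27(cos 135° + i sin 135°)
= -27*sqrt(2)/2 + (27*sqrt(2)/2)i


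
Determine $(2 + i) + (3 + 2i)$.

(2 + 3) + (1 + 2)i = 5 + 3i


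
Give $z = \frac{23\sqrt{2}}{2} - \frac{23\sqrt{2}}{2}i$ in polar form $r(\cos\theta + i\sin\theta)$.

r = |z| = sqrt(a^2 + b^2) = sqrt((23*sqrt(2)/2)^2 + (-23*sqrt(2)/2)^2) = sqrt(529/2 + 529/2) = sqrt(529) = 23
θ = arctan(b/a) = arctan(-16.2635/16.2635) (quadrant-adjusted) = 315°
z = 23(cos 315° + i sin 315°)


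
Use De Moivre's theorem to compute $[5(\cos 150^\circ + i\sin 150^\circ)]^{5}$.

By De Moivre: z^n = r^n(cos(nθ) + i sin(nθ))
= 5^5(cos(5*150°) + i sin(5*150°))
= 3125(cos 30° + i sin 30°)
= 3125*sqrt(3)/2 + (3125/2)i


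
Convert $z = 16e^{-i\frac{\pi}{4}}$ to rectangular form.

a = r cos θ = 16 * sqrt(2)/2 = 8*sqrt(2)
b = r sin θ = 16 * -sqrt(2)/2 = -8*sqrt(2)
z = 8*sqrt(2) - 8*sqrt(2)i


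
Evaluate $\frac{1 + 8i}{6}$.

Divisor is real, so divide each part by 6:
= 1/6 + (4/3)i


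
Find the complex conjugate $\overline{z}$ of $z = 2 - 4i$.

If z = a + bi, then conjugate(z) = a - bi
conjugate(2 - 4i) = 2 + 4i


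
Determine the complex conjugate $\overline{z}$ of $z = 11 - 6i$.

If z = a + bi, then conjugate(z) = a - bi
conjugate(11 - 6i) = 11 + 6i


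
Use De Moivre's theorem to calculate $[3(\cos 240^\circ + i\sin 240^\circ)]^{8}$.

By De Moivre: z^n = r^n(cos(nθ) + i sin(nθ))
= 3^8(cos(8*240°) + i sin(8*240°))
= 6561(cos 120° + i sin 120°)
= -6561/2 + (6561*sqrt(3)/2)i


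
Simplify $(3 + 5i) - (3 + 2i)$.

(3 - 3) + (5 - 2)i = 3i


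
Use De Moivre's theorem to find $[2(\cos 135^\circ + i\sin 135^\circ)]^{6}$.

By De Moivre: z^n = r^n(cos(nθ) + i sin(nθ))
= 2^6(cos(6*135°) + i sin(6*135°))
= 64(cos 90° + i sin 90°)
= 64i


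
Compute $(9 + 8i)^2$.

(a + bi)^2 = a^2 - b^2 + 2abi
= 9^2 - 8^2 + 2*9*8i
= 17 + 144i


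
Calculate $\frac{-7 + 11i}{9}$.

Divisor is real, so divide each part by 9:
= -7/9 + (11/9)i


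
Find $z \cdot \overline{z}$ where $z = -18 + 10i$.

z * conjugate(z) = |z|^2 = a^2 + b^2
= (-18)^2 + 10^2 = 424


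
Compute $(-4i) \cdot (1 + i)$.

(a1*a2 - b1*b2) + (a1*b2 + b1*a2)i
= (0 - (-4)) + (0 + (-4))i
= 4 - 4i


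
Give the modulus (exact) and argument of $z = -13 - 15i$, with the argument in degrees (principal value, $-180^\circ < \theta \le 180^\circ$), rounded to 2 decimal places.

|z| = sqrt((-13)^2 + (-15)^2) = sqrt(394)
arg(z) = arctan(b/a) = arctan(-15/-13) (quadrant-adjusted) = -130.91°


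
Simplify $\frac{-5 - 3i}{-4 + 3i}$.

Multiply numerator and denominator by conjugate (-4 - 3i):
= (-5 - 3i)(-4 - 3i) / ((-4)^2 + 3^2)
= (11 + 27i) / 25
= 11/25 + (27/25)i


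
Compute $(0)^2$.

(a + bi)^2 = a^2 - b^2 + 2abi
= 0^2 - 0^2 + 2*0*0i
= 0


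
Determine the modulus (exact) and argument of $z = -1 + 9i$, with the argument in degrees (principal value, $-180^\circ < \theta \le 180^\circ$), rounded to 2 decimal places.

|z| = sqrt((-1)^2 + 9^2) = sqrt(82)
arg(z) = arctan(b/a) = arctan(9/-1) (quadrant-adjusted) = 96.34°


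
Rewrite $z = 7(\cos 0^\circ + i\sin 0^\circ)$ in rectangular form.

a = r cos θ = 7 * 1 = 7
b = r sin θ = 7 * 0 = 0
z = 7


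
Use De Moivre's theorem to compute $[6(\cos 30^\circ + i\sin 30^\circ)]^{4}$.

By De Moivre: z^n = r^n(cos(nθ) + i sin(nθ))
= 6^4(cos(4*30°) + i sin(4*30°))
= 1296(cos 120° + i sin 120°)
= -648 + 648*sqrt(3)i


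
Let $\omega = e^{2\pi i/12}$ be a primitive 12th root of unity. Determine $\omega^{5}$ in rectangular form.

ω^5 = e^(2πi·5/12) = e^(i·5π/6)
= cos(5π/6) + i sin(5π/6)
= -sqrt(3)/2 + (1/2)i


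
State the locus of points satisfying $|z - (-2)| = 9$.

|z - z0| = r describes a circle centered at z0 with radius r
Here z0 = -2 and r = 9
Locus: Circle centered at (-2, 0) with radius 9


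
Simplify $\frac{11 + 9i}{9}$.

Divisor is real, so divide each part by 9:
= 11/9 + i


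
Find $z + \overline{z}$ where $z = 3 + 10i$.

z + conjugate(z) = (a + bi) + (a - bi) = 2a
= 2 * 3 = 6


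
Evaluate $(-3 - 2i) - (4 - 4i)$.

(-3 - 4) + (-2 - (-4))i = -7 + 2i


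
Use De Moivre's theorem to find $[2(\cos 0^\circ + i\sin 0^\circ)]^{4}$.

By De Moivre: z^n = r^n(cos(nθ) + i sin(nθ))
= 2^4(cos(4*0°) + i sin(4*0°))
= 16(cos 0° + i sin 0°)
= 16


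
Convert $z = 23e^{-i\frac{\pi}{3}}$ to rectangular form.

a = r cos θ = 23 * 1/2 = 23/2
b = r sin θ = 23 * -sqrt(3)/2 = -23*sqrt(3)/2
z = 23/2 - (23*sqrt(3)/2)i


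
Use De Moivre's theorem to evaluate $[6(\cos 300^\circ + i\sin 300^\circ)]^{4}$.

By De Moivre: z^n = r^n(cos(nθ) + i sin(nθ))
= 6^4(cos(4*300°) + i sin(4*300°))
= 1296(cos 120° + i sin 120°)
= -648 + 648*sqrt(3)i


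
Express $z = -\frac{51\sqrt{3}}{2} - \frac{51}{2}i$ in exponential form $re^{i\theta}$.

r = |z| = sqrt((-51*sqrt(3)/2)^2 + (-51/2)^2) = sqrt(7803/4 + 2601/4) = sqrt(2601) = 51
θ = arctan(b/a) = arctan(-25.5/-44.1673) (quadrant-adjusted) = 210° = 7π/6
z = 51e^(i*7π/6)


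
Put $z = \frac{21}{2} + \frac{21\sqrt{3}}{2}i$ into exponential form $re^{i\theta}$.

r = |z| = sqrt((21/2)^2 + (21*sqrt(3)/2)^2) = sqrt(441/4 + 1323/4) = sqrt(441) = 21
θ = arctan(b/a) = arctan(18.1865/10.5) (quadrant-adjusted) = 60° = π/3
z = 21e^(i*π/3)


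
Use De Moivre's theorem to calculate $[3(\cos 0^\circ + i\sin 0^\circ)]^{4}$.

By De Moivre: z^n = r^n(cos(nθ) + i sin(nθ))
= 3^4(cos(4*0°) + i sin(4*0°))
= 81(cos 0° + i sin 0°)
= 81


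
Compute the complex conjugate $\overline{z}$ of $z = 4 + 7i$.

If z = a + bi, then conjugate(z) = a - bi
conjugate(4 + 7i) = 4 - 7i


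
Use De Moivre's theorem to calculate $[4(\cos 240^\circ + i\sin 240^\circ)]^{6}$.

By De Moivre: z^n = r^n(cos(nθ) + i sin(nθ))
= 4^6(cos(6*240°) + i sin(6*240°))
= 4096(cos 0° + i sin 0°)
= 4096


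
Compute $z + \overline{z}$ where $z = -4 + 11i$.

z + conjugate(z) = (a + bi) + (a - bi) = 2a
= 2 * (-4) = -8


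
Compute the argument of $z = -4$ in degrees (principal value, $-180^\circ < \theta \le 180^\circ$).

b = 0 and a < 0, so z lies on the negative real axis: θ = 180°


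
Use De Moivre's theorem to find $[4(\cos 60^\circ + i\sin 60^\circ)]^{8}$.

By De Moivre: z^n = r^n(cos(nθ) + i sin(nθ))
= 4^8(cos(8*60°) + i sin(8*60°))
= 65536(cos 120° + i sin 120°)
= -32768 + 32768*sqrt(3)i


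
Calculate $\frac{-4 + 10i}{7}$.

Divisor is real, so divide each part by 7:
= -4/7 + (10/7)i


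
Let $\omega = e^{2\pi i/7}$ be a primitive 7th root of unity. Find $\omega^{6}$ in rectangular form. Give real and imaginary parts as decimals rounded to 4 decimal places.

ω^6 = e^(2πi·6/7) = e^(i·12π/7)
= cos(12π/7) + i sin(12π/7)
= 0.6235 - 0.7818i
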